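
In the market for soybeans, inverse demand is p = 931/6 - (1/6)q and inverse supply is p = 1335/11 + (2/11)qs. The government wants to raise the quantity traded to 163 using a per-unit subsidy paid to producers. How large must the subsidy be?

At q = 163, from the demand curve buyers pay pb = 931/6 − (1/6)·163 = 128; from the supply curve sellers need ps = 1335/11 + (2/11)·163 = 151.
The subsidy must fill the gap: s = ps − pb = 151 − 128 = 23.

Required subsidy s = 23 per unit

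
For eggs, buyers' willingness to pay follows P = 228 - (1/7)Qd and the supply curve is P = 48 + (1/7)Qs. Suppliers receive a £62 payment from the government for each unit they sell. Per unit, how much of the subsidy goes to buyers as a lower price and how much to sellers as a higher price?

Buyers gain £31 per unit; sellers gain £31 per unit

Pre-subsidy: 228 - (1/7)Q = 48 + (1/7)Q gives Q* = 630 and P* = 138.
With the subsidy, sellers receive Ps = Pb + 62 for each unit, where Pb is the price buyers pay.
On the curves, Pb = 228 - (1/7)Q and Ps = 48 + (1/7)Q; the wedge Ps − Pb = 62 gives 48 + (1/7)Q − (228 - (1/7)Q) = 62, so Q' = 847.
Then Pb = 228 − (1/7)·847 = 107 and Ps = 48 + (1/7)·847 = 169.
Buyers' price falls by P* − Pb = 138 − 107 = 31; sellers' price rises by Ps − P* = 169 − 138 = 31.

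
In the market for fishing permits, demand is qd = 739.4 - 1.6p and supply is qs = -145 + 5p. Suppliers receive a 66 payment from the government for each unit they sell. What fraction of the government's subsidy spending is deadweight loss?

Pre-subsidy: 739.4 - 1.6p = -145 + 5p gives p* = 134, q* = 525.
With the subsidy, sellers receive ps = pb + 66 for each unit, where pb is the price buyers pay.
Supply in terms of pb becomes qs = -145 + 5(pb + 66) = 185 + 5pb. Setting this equal to demand: 739.4 - 1.6pb = 185 + 5pb, so pb = 84.
Sellers receive ps = 84 + 66 = 150; q' = 739.4 − 1.6·84 = 605.
ΔCS = ½(525 + 605)(134 − 84) = 28250; ΔPS = ½(525 + 605)(150 − 134) = 9040.
Government spending = 66 × 605 = 39930.
DWL = ½ × 66 × (605 − 525) = 2640; fraction = 2640 / 39930 = 8/121.

DWL / government spending = 8/121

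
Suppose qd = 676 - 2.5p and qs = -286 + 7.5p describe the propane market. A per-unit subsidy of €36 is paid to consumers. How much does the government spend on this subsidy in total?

Government cost = €18108

Pre-subsidy: 676 - 2.5p = -286 + 7.5p gives p* = 96.2, q* = 435.5.
With the rebate, buyers effectively pay pb = ps − 36, where ps is the price sellers receive.
Demand in terms of ps becomes qd = 676 − 2.5(ps − 36) = 766 - 2.5ps. Setting this equal to supply: 766 - 2.5ps = -286 + 7.5ps, so ps = 105.2.
Buyers pay pb = 105.2 − 36 = 69.2; q' = -286 + 7.5·105.2 = 503.
Government outlay = subsidy × quantity = 36 × 503 = 18108.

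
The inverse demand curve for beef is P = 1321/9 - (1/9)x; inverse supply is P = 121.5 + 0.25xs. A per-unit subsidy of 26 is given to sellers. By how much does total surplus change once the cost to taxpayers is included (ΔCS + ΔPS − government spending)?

Pre-subsidy: 1321/9 - (1/9)x = 121.5 + 0.25x gives x* = 70 and P* = 139.
With the subsidy, sellers receive Ps = Pb + 26 for each unit, where Pb is the price buyers pay.
On the curves, Pb = 1321/9 - (1/9)x and Ps = 121.5 + 0.25x; the wedge Ps − Pb = 26 gives 121.5 + 0.25x − (1321/9 - (1/9)x) = 26, so x' = 142.
Then Pb = 1321/9 − (1/9)·142 = 131 and Ps = 121.5 + 0.25·142 = 157.
ΔCS = ½(70 + 142)(139 − 131) = 848; ΔPS = ½(70 + 142)(157 − 139) = 1908.
Government spending = 26 × 142 = 3692.
Net change = 848 + 1908 − 3692 = -936. The loss equals the DWL triangle ½·26·72.

Net change in total surplus = -936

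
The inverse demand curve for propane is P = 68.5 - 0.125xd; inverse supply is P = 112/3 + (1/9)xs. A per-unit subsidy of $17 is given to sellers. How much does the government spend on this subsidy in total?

Pre-subsidy: 68.5 - 0.125x = 112/3 + (1/9)x gives x* = 132 and P* = 52.
With the subsidy, sellers receive Ps = Pb + 17 for each unit, where Pb is the price buyers pay.
On the curves, Pb = 68.5 - 0.125x and Ps = 112/3 + (1/9)x; the wedge Ps − Pb = 17 gives 112/3 + (1/9)x − (68.5 - 0.125x) = 17, so x' = 204.
Then Pb = 68.5 − 0.125·204 = 43 and Ps = 112/3 + (1/9)·204 = 60.
Government outlay = subsidy × quantity = 17 × 204 = 3468.

Government cost = $3468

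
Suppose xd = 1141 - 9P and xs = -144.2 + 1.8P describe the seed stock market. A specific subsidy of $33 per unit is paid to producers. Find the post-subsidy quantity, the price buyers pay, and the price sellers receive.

Pre-subsidy: 1141 - 9P = -144.2 + 1.8P gives P* = 119, x* = 70.
With the subsidy, sellers receive Ps = Pb + 33 for each unit, where Pb is the price buyers pay.
Supply in terms of Pb becomes xs = -144.2 + 1.8(Pb + 33) = -84.8 + 1.8Pb. Setting this equal to demand: 1141 - 9Pb = -84.8 + 1.8Pb, so Pb = 113.5.
Sellers receive Ps = 113.5 + 33 = 146.5; x' = 1141 − 9·113.5 = 119.5.

x' = 119.5; buyers pay $113.5; sellers receive $146.5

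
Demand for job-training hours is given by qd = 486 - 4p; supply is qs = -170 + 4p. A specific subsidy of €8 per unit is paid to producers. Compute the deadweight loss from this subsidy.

Pre-subsidy: 486 - 4p = -170 + 4p gives p* = 82, q* = 158.
With the subsidy, sellers receive ps = pb + 8 for each unit, where pb is the price buyers pay.
Supply in terms of pb becomes qs = -170 + 4(pb + 8) = -138 + 4pb. Setting this equal to demand: 486 - 4pb = -138 + 4pb, so pb = 78.
Sellers receive ps = 78 + 8 = 86; q' = 486 − 4·78 = 174.
The subsidy expands output by 174 − 158 = 16 past the efficient level; on those units the gap between marginal cost and willingness to pay runs from 0 up to 8.
DWL = ½ × 8 × 16 = 64.

Deadweight loss = €64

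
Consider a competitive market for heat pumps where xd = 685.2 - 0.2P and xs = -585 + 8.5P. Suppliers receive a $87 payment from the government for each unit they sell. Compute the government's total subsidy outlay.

Pre-subsidy: 685.2 - 0.2P = -585 + 8.5P gives P* = 146, x* = 656.
With the subsidy, sellers receive Ps = Pb + 87 for each unit, where Pb is the price buyers pay.
Supply in terms of Pb becomes xs = -585 + 8.5(Pb + 87) = 154.5 + 8.5Pb. Setting this equal to demand: 685.2 - 0.2Pb = 154.5 + 8.5Pb, so Pb = 61.
Sellers receive Ps = 61 + 87 = 148; x' = 685.2 − 0.2·61 = 673.
Government outlay = subsidy × quantity = 87 × 673 = 58551.

Government cost = $58551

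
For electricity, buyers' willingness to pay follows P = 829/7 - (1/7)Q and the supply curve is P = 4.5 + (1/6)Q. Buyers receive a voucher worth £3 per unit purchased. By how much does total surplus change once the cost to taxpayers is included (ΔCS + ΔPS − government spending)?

Net change in total surplus = -189/13

Pre-subsidy: 829/7 - (1/7)Q = 4.5 + (1/6)Q gives Q* = 4785/13 and P* = 856/13.
With the rebate, buyers effectively pay Pb = Ps − 3, where Ps is the price sellers receive.
On the curves, Pb = 829/7 - (1/7)Q and Ps = 4.5 + (1/6)Q; the wedge Ps − Pb = 3 gives 4.5 + (1/6)Q − (829/7 - (1/7)Q) = 3, so Q' = 4911/13.
Then Pb = 829/7 − (1/7)·(4911/13) = 838/13 and Ps = 4.5 + (1/6)·(4911/13) = 877/13.
ΔCS = ½(4785/13 + 4911/13)(856/13 − 838/13) = 87264/169; ΔPS = ½(4785/13 + 4911/13)(877/13 − 856/13) = 101808/169.
Government spending = 3 × 4911/13 = 14733/13.
Net change = 87264/169 + 101808/169 − 14733/13 = -189/13. The loss equals the DWL triangle ½·3·126/13.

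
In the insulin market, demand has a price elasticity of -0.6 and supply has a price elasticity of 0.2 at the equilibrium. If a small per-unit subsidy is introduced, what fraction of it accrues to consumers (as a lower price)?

Consumer share = 0.25

For a small subsidy around the equilibrium, the benefit split depends on the relative slopes, which at a point are proportional to the elasticities.
Buyer share = εs/(εs + |εd|) = 0.2/(0.2 + 0.6) = 0.25; seller share = |εd|/(εs + |εd|) = 0.75.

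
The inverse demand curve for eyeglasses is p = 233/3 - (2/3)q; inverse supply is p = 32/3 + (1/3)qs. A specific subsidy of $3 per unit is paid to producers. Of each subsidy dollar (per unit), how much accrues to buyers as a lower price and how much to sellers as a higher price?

Pre-subsidy: 233/3 - (2/3)q = 32/3 + (1/3)q gives q* = 67 and p* = 33.
With the subsidy, sellers receive ps = pb + 3 for each unit, where pb is the price buyers pay.
On the curves, pb = 233/3 - (2/3)q and ps = 32/3 + (1/3)q; the wedge ps − pb = 3 gives 32/3 + (1/3)q − (233/3 - (2/3)q) = 3, so q' = 70.
Then pb = 233/3 − (2/3)·70 = 31 and ps = 32/3 + (1/3)·70 = 34.
Buyers' price falls by p* − pb = 33 − 31 = 2; sellers' price rises by ps − p* = 34 − 33 = 1.

Buyers gain $2 per unit; sellers gain $1 per unit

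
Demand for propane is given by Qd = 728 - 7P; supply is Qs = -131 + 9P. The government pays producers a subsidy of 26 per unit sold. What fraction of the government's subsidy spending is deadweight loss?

Pre-subsidy: 728 - 7P = -131 + 9P gives P* = 53.6875, Q* = 352.1875.
With the subsidy, sellers receive Ps = Pb + 26 for each unit, where Pb is the price buyers pay.
Supply in terms of Pb becomes Qs = -131 + 9(Pb + 26) = 103 + 9Pb. Setting this equal to demand: 728 - 7Pb = 103 + 9Pb, so Pb = 39.0625.
Sellers receive Ps = 39.0625 + 26 = 65.0625; Q' = 728 − 7·39.0625 = 454.5625.
ΔCS = ½(352.1875 + 454.5625)(53.6875 − 39.0625) = 5899.359375; ΔPS = ½(352.1875 + 454.5625)(65.0625 − 53.6875) = 4588.390625.
Government spending = 26 × 454.5625 = 11818.625.
DWL = ½ × 26 × (454.5625 − 352.1875) = 1330.875; fraction = 1330.875 / 11818.625 = 117/1039.

DWL / government spending = 117/1039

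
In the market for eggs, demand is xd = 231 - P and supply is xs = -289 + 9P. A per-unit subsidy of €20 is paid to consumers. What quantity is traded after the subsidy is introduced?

Pre-subsidy: 231 - P = -289 + 9P gives P* = 52, x* = 179.
With the rebate, buyers effectively pay Pb = Ps − 20, where Ps is the price sellers receive.
Demand in terms of Ps becomes xd = 231 − 1(Ps − 20) = 251 - Ps. Setting this equal to supply: 251 - Ps = -289 + 9Ps, so Ps = 54.
Buyers pay Pb = 54 − 20 = 34; x' = -289 + 9·54 = 197.

x' = 197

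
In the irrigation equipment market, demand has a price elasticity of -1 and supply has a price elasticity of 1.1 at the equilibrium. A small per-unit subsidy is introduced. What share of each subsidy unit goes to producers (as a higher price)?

Producer share = 10/21

For a small subsidy around the equilibrium, the benefit split depends on the relative slopes, which at a point are proportional to the elasticities.
Buyer share = εs/(εs + |εd|) = 1.1/(1.1 + 1) = 11/21; seller share = |εd|/(εs + |εd|) = 10/21.
So producers capture 10/21 of the subsidy.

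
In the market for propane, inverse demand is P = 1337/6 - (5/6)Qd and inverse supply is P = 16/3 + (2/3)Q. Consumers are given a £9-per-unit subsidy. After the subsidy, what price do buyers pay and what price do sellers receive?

Pre-subsidy: 1337/6 - (5/6)Q = 16/3 + (2/3)Q gives Q* = 145 and P* = 102.
With the rebate, buyers effectively pay Pb = Ps − 9, where Ps is the price sellers receive.
On the curves, Pb = 1337/6 - (5/6)Q and Ps = 16/3 + (2/3)Q; the wedge Ps − Pb = 9 gives 16/3 + (2/3)Q − (1337/6 - (5/6)Q) = 9, so Q' = 151.
Then Pb = 1337/6 − (5/6)·151 = 97 and Ps = 16/3 + (2/3)·151 = 106.

Buyers pay £97; sellers receive £106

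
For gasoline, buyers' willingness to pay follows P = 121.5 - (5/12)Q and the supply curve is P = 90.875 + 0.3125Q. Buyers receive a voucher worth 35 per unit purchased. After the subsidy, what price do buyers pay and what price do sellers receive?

Pre-subsidy: 121.5 - (5/12)Q = 90.875 + 0.3125Q gives Q* = 42 and P* = 104.
With the rebate, buyers effectively pay Pb = Ps − 35, where Ps is the price sellers receive.
On the curves, Pb = 121.5 - (5/12)Q and Ps = 90.875 + 0.3125Q; the wedge Ps − Pb = 35 gives 90.875 + 0.3125Q − (121.5 - (5/12)Q) = 35, so Q' = 90.
Then Pb = 121.5 − (5/12)·90 = 84 and Ps = 90.875 + 0.3125·90 = 119.

Buyers pay 84; sellers receive 119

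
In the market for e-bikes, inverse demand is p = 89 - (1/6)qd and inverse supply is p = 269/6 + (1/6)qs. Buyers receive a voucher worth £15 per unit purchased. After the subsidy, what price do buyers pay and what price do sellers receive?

Pre-subsidy: 89 - (1/6)q = 269/6 + (1/6)q gives q* = 132.5 and p* = 803/12.
With the rebate, buyers effectively pay pb = ps − 15, where ps is the price sellers receive.
On the curves, pb = 89 - (1/6)q and ps = 269/6 + (1/6)q; the wedge ps − pb = 15 gives 269/6 + (1/6)q − (89 - (1/6)q) = 15, so q' = 177.5.
Then pb = 89 − (1/6)·177.5 = 713/12 and ps = 269/6 + (1/6)·177.5 = 893/12.

Buyers pay 713/12; sellers receive 893/12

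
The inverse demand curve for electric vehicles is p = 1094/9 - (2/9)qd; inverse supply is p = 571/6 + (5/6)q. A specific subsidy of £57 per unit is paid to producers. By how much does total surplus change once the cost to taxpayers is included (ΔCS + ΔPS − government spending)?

Pre-subsidy: 1094/9 - (2/9)q = 571/6 + (5/6)q gives q* = 25 and p* = 116.
With the subsidy, sellers receive ps = pb + 57 for each unit, where pb is the price buyers pay.
On the curves, pb = 1094/9 - (2/9)q and ps = 571/6 + (5/6)q; the wedge ps − pb = 57 gives 571/6 + (5/6)q − (1094/9 - (2/9)q) = 57, so q' = 79.
Then pb = 1094/9 − (2/9)·79 = 104 and ps = 571/6 + (5/6)·79 = 161.
ΔCS = ½(25 + 79)(116 − 104) = 624; ΔPS = ½(25 + 79)(161 − 116) = 2340.
Government spending = 57 × 79 = 4503.
Net change = 624 + 2340 − 4503 = -1539. The loss equals the DWL triangle ½·57·54.

Net change in total surplus = -£1539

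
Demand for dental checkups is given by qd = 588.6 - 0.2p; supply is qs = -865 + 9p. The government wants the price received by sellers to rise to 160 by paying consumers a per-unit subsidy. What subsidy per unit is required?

Required subsidy s = 92 per unit

At a seller price of 160, quantity supplied is -865 + 9·160 = 575.
Buyers absorb 575 only when they pay pb with 588.6 − 0.2·pb = 575, i.e. pb = 68.
s = ps − pb = 160 − 68 = 92.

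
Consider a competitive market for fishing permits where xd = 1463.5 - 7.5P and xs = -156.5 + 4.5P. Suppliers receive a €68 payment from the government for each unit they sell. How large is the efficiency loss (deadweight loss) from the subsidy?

Deadweight loss = €6502.5

Pre-subsidy: 1463.5 - 7.5P = -156.5 + 4.5P gives P* = 135, x* = 451.
With the subsidy, sellers receive Ps = Pb + 68 for each unit, where Pb is the price buyers pay.
Supply in terms of Pb becomes xs = -156.5 + 4.5(Pb + 68) = 149.5 + 4.5Pb. Setting this equal to demand: 1463.5 - 7.5Pb = 149.5 + 4.5Pb, so Pb = 109.5.
Sellers receive Ps = 109.5 + 68 = 177.5; x' = 1463.5 − 7.5·109.5 = 642.25.
The subsidy expands output by 642.25 − 451 = 191.25 past the efficient level; on those units the gap between marginal cost and willingness to pay runs from 0 up to 68.
DWL = ½ × 68 × 191.25 = 6502.5.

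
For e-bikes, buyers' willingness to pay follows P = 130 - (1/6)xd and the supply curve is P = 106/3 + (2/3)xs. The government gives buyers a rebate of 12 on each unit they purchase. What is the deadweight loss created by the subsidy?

Pre-subsidy: 130 - (1/6)x = 106/3 + (2/3)x gives x* = 113.6 and P* = 1666/15.
With the rebate, buyers effectively pay Pb = Ps − 12, where Ps is the price sellers receive.
On the curves, Pb = 130 - (1/6)x and Ps = 106/3 + (2/3)x; the wedge Ps − Pb = 12 gives 106/3 + (2/3)x − (130 - (1/6)x) = 12, so x' = 128.
Then Pb = 130 − (1/6)·128 = 326/3 and Ps = 106/3 + (2/3)·128 = 362/3.
The subsidy expands output by 128 − 113.6 = 14.4 past the efficient level; on those units the gap between marginal cost and willingness to pay runs from 0 up to 12.
DWL = ½ × 12 × 14.4 = 86.4.

Deadweight loss = 86.4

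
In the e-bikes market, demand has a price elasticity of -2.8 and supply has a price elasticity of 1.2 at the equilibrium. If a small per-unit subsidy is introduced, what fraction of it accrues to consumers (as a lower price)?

For a small subsidy around the equilibrium, the benefit split depends on the relative slopes, which at a point are proportional to the elasticities.
Buyer share = εs/(εs + |εd|) = 1.2/(1.2 + 2.8) = 0.3; seller share = |εd|/(εs + |εd|) = 0.7.

Consumer share = 0.3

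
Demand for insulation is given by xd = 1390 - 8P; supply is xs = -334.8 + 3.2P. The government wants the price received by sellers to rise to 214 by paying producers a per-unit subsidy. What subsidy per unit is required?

Required subsidy s = 84 per unit

At a seller price of 214, quantity supplied is -334.8 + 3.2·214 = 350.
Buyers absorb 350 only when they pay Pb with 1390 − 8·Pb = 350, i.e. Pb = 130.
s = Ps − Pb = 214 − 130 = 84.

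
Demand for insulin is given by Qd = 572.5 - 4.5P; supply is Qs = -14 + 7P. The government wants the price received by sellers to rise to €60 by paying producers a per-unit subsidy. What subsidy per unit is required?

At a seller price of 60, quantity supplied is -14 + 7·60 = 406.
Buyers absorb 406 only when they pay Pb with 572.5 − 4.5·Pb = 406, i.e. Pb = 37.
s = Ps − Pb = 60 − 37 = 23.

Required subsidy s = €23 per unit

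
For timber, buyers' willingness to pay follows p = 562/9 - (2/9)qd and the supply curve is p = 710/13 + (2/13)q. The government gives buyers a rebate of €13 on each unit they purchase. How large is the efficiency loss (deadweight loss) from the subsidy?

Deadweight loss = 19773/88

Pre-subsidy: 562/9 - (2/9)q = 710/13 + (2/13)q gives q* = 229/11 and p* = 636/11.
With the rebate, buyers effectively pay pb = ps − 13, where ps is the price sellers receive.
On the curves, pb = 562/9 - (2/9)q and ps = 710/13 + (2/13)q; the wedge ps − pb = 13 gives 710/13 + (2/13)q − (562/9 - (2/9)q) = 13, so q' = 2437/44.
Then pb = 562/9 − (2/9)·(2437/44) = 1103/22 and ps = 710/13 + (2/13)·(2437/44) = 1389/22.
The subsidy expands output by 2437/44 − 229/11 = 1521/44 past the efficient level; on those units the gap between marginal cost and willingness to pay runs from 0 up to 13.
DWL = ½ × 13 × 1521/44 = 19773/88.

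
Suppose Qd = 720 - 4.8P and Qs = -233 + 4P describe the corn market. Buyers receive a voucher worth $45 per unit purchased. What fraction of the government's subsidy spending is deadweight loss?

Pre-subsidy: 720 - 4.8P = -233 + 4P gives P* = 4765/44, Q* = 2202/11.
With the rebate, buyers effectively pay Pb = Ps − 45, where Ps is the price sellers receive.
Demand in terms of Ps becomes Qd = 720 − 4.8(Ps − 45) = 936 - 4.8Ps. Setting this equal to supply: 936 - 4.8Ps = -233 + 4Ps, so Ps = 5845/44.
Buyers pay Pb = 5845/44 − 45 = 3865/44; Q' = -233 + 4·(5845/44) = 3282/11.
ΔCS = ½(2202/11 + 3282/11)(4765/44 − 3865/44) = 616950/121; ΔPS = ½(2202/11 + 3282/11)(5845/44 − 4765/44) = 740340/121.
Government spending = 45 × 3282/11 = 147690/11.
DWL = ½ × 45 × (3282/11 − 2202/11) = 24300/11; fraction = (24300/11) / (147690/11) = 90/547.

DWL / government spending = 90/547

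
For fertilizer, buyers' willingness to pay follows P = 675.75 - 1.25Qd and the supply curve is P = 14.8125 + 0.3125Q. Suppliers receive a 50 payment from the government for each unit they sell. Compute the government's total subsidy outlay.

Pre-subsidy: 675.75 - 1.25Q = 14.8125 + 0.3125Q gives Q* = 423 and P* = 147.
With the subsidy, sellers receive Ps = Pb + 50 for each unit, where Pb is the price buyers pay.
On the curves, Pb = 675.75 - 1.25Q and Ps = 14.8125 + 0.3125Q; the wedge Ps − Pb = 50 gives 14.8125 + 0.3125Q − (675.75 - 1.25Q) = 50, so Q' = 455.
Then Pb = 675.75 − 1.25·455 = 107 and Ps = 14.8125 + 0.3125·455 = 157.
Government outlay = subsidy × quantity = 50 × 455 = 22750.

Government cost = 22750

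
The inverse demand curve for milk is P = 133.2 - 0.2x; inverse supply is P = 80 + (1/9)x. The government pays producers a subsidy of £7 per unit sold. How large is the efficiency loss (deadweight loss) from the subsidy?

Deadweight loss = £78.75

Pre-subsidy: 133.2 - 0.2x = 80 + (1/9)x gives x* = 171 and P* = 99.
With the subsidy, sellers receive Ps = Pb + 7 for each unit, where Pb is the price buyers pay.
On the curves, Pb = 133.2 - 0.2x and Ps = 80 + (1/9)x; the wedge Ps − Pb = 7 gives 80 + (1/9)x − (133.2 - 0.2x) = 7, so x' = 193.5.
Then Pb = 133.2 − 0.2·193.5 = 94.5 and Ps = 80 + (1/9)·193.5 = 101.5.
The subsidy expands output by 193.5 − 171 = 22.5 past the efficient level; on those units the gap between marginal cost and willingness to pay runs from 0 up to 7.
DWL = ½ × 7 × 22.5 = 78.75.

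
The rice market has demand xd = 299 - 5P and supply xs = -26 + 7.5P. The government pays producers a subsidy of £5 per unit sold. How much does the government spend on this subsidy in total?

Government cost = £920

Pre-subsidy: 299 - 5P = -26 + 7.5P gives P* = 26, x* = 169.
With the subsidy, sellers receive Ps = Pb + 5 for each unit, where Pb is the price buyers pay.
Supply in terms of Pb becomes xs = -26 + 7.5(Pb + 5) = 11.5 + 7.5Pb. Setting this equal to demand: 299 - 5Pb = 11.5 + 7.5Pb, so Pb = 23.
Sellers receive Ps = 23 + 5 = 28; x' = 299 − 5·23 = 184.
Government outlay = subsidy × quantity = 5 × 184 = 920.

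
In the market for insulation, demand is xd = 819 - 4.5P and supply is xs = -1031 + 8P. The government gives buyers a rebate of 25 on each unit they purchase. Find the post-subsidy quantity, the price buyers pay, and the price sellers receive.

x' = 225; buyers pay 132; sellers receive 157

Pre-subsidy: 819 - 4.5P = -1031 + 8P gives P* = 148, x* = 153.
With the rebate, buyers effectively pay Pb = Ps − 25, where Ps is the price sellers receive.
Demand in terms of Ps becomes xd = 819 − 4.5(Ps − 25) = 931.5 - 4.5Ps. Setting this equal to supply: 931.5 - 4.5Ps = -1031 + 8Ps, so Ps = 157.
Buyers pay Pb = 157 − 25 = 132; x' = -1031 + 8·157 = 225.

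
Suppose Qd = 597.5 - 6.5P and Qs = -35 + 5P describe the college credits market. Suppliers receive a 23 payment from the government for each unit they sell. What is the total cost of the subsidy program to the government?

Pre-subsidy: 597.5 - 6.5P = -35 + 5P gives P* = 55, Q* = 240.
With the subsidy, sellers receive Ps = Pb + 23 for each unit, where Pb is the price buyers pay.
Supply in terms of Pb becomes Qs = -35 + 5(Pb + 23) = 80 + 5Pb. Setting this equal to demand: 597.5 - 6.5Pb = 80 + 5Pb, so Pb = 45.
Sellers receive Ps = 45 + 23 = 68; Q' = 597.5 − 6.5·45 = 305.
Government outlay = subsidy × quantity = 23 × 305 = 7015.

Government cost = 7015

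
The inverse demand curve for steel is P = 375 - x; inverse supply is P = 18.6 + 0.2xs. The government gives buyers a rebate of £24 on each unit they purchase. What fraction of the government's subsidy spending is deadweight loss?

DWL / government spending = 10/317

Pre-subsidy: 375 - x = 18.6 + 0.2x gives x* = 297 and P* = 78.
With the rebate, buyers effectively pay Pb = Ps − 24, where Ps is the price sellers receive.
On the curves, Pb = 375 - x and Ps = 18.6 + 0.2x; the wedge Ps − Pb = 24 gives 18.6 + 0.2x − (375 - x) = 24, so x' = 317.
Then Pb = 375 − 1·317 = 58 and Ps = 18.6 + 0.2·317 = 82.
ΔCS = ½(297 + 317)(78 − 58) = 6140; ΔPS = ½(297 + 317)(82 − 78) = 1228.
Government spending = 24 × 317 = 7608.
DWL = ½ × 24 × (317 − 297) = 240; fraction = 240 / 7608 = 10/317.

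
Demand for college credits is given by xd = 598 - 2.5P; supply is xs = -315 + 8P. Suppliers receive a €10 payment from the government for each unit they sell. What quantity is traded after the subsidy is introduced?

Pre-subsidy: 598 - 2.5P = -315 + 8P gives P* = 1826/21, x* = 7993/21.
With the subsidy, sellers receive Ps = Pb + 10 for each unit, where Pb is the price buyers pay.
Supply in terms of Pb becomes xs = -315 + 8(Pb + 10) = -235 + 8Pb. Setting this equal to demand: 598 - 2.5Pb = -235 + 8Pb, so Pb = 238/3.
Sellers receive Ps = 238/3 + 10 = 268/3; x' = 598 − 2.5·(238/3) = 1199/3.

x' = 1199/3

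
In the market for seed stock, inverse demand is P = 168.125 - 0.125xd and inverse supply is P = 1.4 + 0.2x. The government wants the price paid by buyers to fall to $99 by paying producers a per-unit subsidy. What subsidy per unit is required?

At a buyer price of 99, quantity demanded is 1345 − 8·99 = 553.
Sellers supply 553 only when they receive Ps = 1.4 + 0.2·553 = 112.
s = Ps − Pb = 112 − 99 = 13.

Required subsidy s = $13 per unit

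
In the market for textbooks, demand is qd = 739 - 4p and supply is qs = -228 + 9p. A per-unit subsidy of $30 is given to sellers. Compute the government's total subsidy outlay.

Government cost = 204570/13

Pre-subsidy: 739 - 4p = -228 + 9p gives p* = 967/13, q* = 5739/13.
With the subsidy, sellers receive ps = pb + 30 for each unit, where pb is the price buyers pay.
Supply in terms of pb becomes qs = -228 + 9(pb + 30) = 42 + 9pb. Setting this equal to demand: 739 - 4pb = 42 + 9pb, so pb = 697/13.
Sellers receive ps = 697/13 + 30 = 1087/13; q' = 739 − 4·(697/13) = 6819/13.
Government outlay = subsidy × quantity = 30 × 6819/13 = 204570/13.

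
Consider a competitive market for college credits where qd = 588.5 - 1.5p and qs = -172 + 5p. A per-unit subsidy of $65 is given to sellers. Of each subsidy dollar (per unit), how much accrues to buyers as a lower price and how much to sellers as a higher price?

Buyers gain $50 per unit; sellers gain $15 per unit

Pre-subsidy: 588.5 - 1.5p = -172 + 5p gives p* = 117, q* = 413.
With the subsidy, sellers receive ps = pb + 65 for each unit, where pb is the price buyers pay.
Supply in terms of pb becomes qs = -172 + 5(pb + 65) = 153 + 5pb. Setting this equal to demand: 588.5 - 1.5pb = 153 + 5pb, so pb = 67.
Sellers receive ps = 67 + 65 = 132; q' = 588.5 − 1.5·67 = 488.
Buyers' price falls by p* − pb = 117 − 67 = 50; sellers' price rises by ps − p* = 132 − 117 = 15.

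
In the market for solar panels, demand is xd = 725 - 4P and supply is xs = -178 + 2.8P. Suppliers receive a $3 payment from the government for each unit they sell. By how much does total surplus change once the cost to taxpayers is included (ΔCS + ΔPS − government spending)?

Pre-subsidy: 725 - 4P = -178 + 2.8P gives P* = 4515/34, x* = 3295/17.
With the subsidy, sellers receive Ps = Pb + 3 for each unit, where Pb is the price buyers pay.
Supply in terms of Pb becomes xs = -178 + 2.8(Pb + 3) = -169.6 + 2.8Pb. Setting this equal to demand: 725 - 4Pb = -169.6 + 2.8Pb, so Pb = 4473/34.
Sellers receive Ps = 4473/34 + 3 = 4575/34; x' = 725 − 4·(4473/34) = 3379/17.
ΔCS = ½(3295/17 + 3379/17)(4515/34 − 4473/34) = 70077/289; ΔPS = ½(3295/17 + 3379/17)(4575/34 − 4515/34) = 100110/289.
Government spending = 3 × 3379/17 = 10137/17.
Net change = 70077/289 + 100110/289 − 10137/17 = -126/17. The loss equals the DWL triangle ½·3·84/17.

Net change in total surplus = -126/17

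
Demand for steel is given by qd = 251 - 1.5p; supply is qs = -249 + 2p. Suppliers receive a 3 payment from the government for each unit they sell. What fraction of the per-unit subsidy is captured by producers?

Pre-subsidy: 251 - 1.5p = -249 + 2p gives p* = 1000/7, q* = 257/7.
With the subsidy, sellers receive ps = pb + 3 for each unit, where pb is the price buyers pay.
Supply in terms of pb becomes qs = -249 + 2(pb + 3) = -243 + 2pb. Setting this equal to demand: 251 - 1.5pb = -243 + 2pb, so pb = 988/7.
Sellers receive ps = 988/7 + 3 = 1009/7; q' = 251 − 1.5·(988/7) = 275/7.
Buyers' price falls by p* − pb = 1000/7 − 988/7 = 12/7; sellers' price rises by ps − p* = 1009/7 − 1000/7 = 9/7.
So producers capture (9/7)/3 = 3/7 of each unit of subsidy.

Producer share = 3/7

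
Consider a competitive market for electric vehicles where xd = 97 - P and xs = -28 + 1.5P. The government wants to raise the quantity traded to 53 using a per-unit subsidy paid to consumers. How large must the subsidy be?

At x = 53, invert demand for the buyer price: Pb = (97 − 53)/1 = 44; invert supply for the seller price: Ps = (53 − (-28))/1.5 = 54.
The subsidy must fill the gap: s = Ps − Pb = 54 − 44 = 10.

Required subsidy s = 10 per unit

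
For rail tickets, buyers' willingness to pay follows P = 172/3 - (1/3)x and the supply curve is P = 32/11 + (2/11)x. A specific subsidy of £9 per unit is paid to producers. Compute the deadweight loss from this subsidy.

Deadweight loss = 2673/34

Pre-subsidy: 172/3 - (1/3)x = 32/11 + (2/11)x gives x* = 1796/17 and P* = 376/17.
With the subsidy, sellers receive Ps = Pb + 9 for each unit, where Pb is the price buyers pay.
On the curves, Pb = 172/3 - (1/3)x and Ps = 32/11 + (2/11)x; the wedge Ps − Pb = 9 gives 32/11 + (2/11)x − (172/3 - (1/3)x) = 9, so x' = 2093/17.
Then Pb = 172/3 − (1/3)·(2093/17) = 277/17 and Ps = 32/11 + (2/11)·(2093/17) = 430/17.
The subsidy expands output by 2093/17 − 1796/17 = 297/17 past the efficient level; on those units the gap between marginal cost and willingness to pay runs from 0 up to 9.
DWL = ½ × 9 × 297/17 = 2673/34.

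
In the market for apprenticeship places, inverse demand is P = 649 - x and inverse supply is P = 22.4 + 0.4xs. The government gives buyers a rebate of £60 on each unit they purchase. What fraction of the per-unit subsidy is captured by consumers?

Pre-subsidy: 649 - x = 22.4 + 0.4x gives x* = 3133/7 and P* = 1410/7.
With the rebate, buyers effectively pay Pb = Ps − 60, where Ps is the price sellers receive.
On the curves, Pb = 649 - x and Ps = 22.4 + 0.4x; the wedge Ps − Pb = 60 gives 22.4 + 0.4x − (649 - x) = 60, so x' = 3433/7.
Then Pb = 649 − 1·(3433/7) = 1110/7 and Ps = 22.4 + 0.4·(3433/7) = 1530/7.
Buyers' price falls by P* − Pb = 1410/7 − 1110/7 = 300/7; sellers' price rises by Ps − P* = 1530/7 − 1410/7 = 120/7.
So consumers capture (300/7)/60 = 5/7 of each unit of subsidy.

Consumer share = 5/7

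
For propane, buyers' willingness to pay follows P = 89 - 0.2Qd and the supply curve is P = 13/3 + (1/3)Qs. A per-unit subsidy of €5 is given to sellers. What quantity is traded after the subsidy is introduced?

Q' = 168.125

Pre-subsidy: 89 - 0.2Q = 13/3 + (1/3)Q gives Q* = 158.75 and P* = 57.25.
With the subsidy, sellers receive Ps = Pb + 5 for each unit, where Pb is the price buyers pay.
On the curves, Pb = 89 - 0.2Q and Ps = 13/3 + (1/3)Q; the wedge Ps − Pb = 5 gives 13/3 + (1/3)Q − (89 - 0.2Q) = 5, so Q' = 168.125.
Then Pb = 89 − 0.2·168.125 = 55.375 and Ps = 13/3 + (1/3)·168.125 = 60.375.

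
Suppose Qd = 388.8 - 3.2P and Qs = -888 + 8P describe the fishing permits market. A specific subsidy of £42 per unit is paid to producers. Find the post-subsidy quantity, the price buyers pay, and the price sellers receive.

Q' = 120; buyers pay £84; sellers receive £126

Pre-subsidy: 388.8 - 3.2P = -888 + 8P gives P* = 114, Q* = 24.
With the subsidy, sellers receive Ps = Pb + 42 for each unit, where Pb is the price buyers pay.
Supply in terms of Pb becomes Qs = -888 + 8(Pb + 42) = -552 + 8Pb. Setting this equal to demand: 388.8 - 3.2Pb = -552 + 8Pb, so Pb = 84.
Sellers receive Ps = 84 + 42 = 126; Q' = 388.8 − 3.2·84 = 120.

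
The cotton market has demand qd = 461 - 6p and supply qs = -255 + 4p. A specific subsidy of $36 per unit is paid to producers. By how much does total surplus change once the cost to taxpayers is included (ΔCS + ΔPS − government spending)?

Pre-subsidy: 461 - 6p = -255 + 4p gives p* = 71.6, q* = 31.4.
With the subsidy, sellers receive ps = pb + 36 for each unit, where pb is the price buyers pay.
Supply in terms of pb becomes qs = -255 + 4(pb + 36) = -111 + 4pb. Setting this equal to demand: 461 - 6pb = -111 + 4pb, so pb = 57.2.
Sellers receive ps = 57.2 + 36 = 93.2; q' = 461 − 6·57.2 = 117.8.
ΔCS = ½(31.4 + 117.8)(71.6 − 57.2) = 1074.24; ΔPS = ½(31.4 + 117.8)(93.2 − 71.6) = 1611.36.
Government spending = 36 × 117.8 = 4240.8.
Net change = 1074.24 + 1611.36 − 4240.8 = -1555.2. The loss equals the DWL triangle ½·36·86.4.

Net change in total surplus = -$1555.2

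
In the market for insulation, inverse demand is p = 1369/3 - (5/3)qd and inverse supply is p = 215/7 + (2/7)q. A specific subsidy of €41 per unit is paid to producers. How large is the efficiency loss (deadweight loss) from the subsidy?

Deadweight loss = €430.5

Pre-subsidy: 1369/3 - (5/3)q = 215/7 + (2/7)q gives q* = 218 and p* = 93.
With the subsidy, sellers receive ps = pb + 41 for each unit, where pb is the price buyers pay.
On the curves, pb = 1369/3 - (5/3)q and ps = 215/7 + (2/7)q; the wedge ps − pb = 41 gives 215/7 + (2/7)q − (1369/3 - (5/3)q) = 41, so q' = 239.
Then pb = 1369/3 − (5/3)·239 = 58 and ps = 215/7 + (2/7)·239 = 99.
The subsidy expands output by 239 − 218 = 21 past the efficient level; on those units the gap between marginal cost and willingness to pay runs from 0 up to 41.
DWL = ½ × 41 × 21 = 430.5.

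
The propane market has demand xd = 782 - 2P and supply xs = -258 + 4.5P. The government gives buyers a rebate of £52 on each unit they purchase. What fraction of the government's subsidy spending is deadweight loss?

Pre-subsidy: 782 - 2P = -258 + 4.5P gives P* = 160, x* = 462.
With the rebate, buyers effectively pay Pb = Ps − 52, where Ps is the price sellers receive.
Demand in terms of Ps becomes xd = 782 − 2(Ps − 52) = 886 - 2Ps. Setting this equal to supply: 886 - 2Ps = -258 + 4.5Ps, so Ps = 176.
Buyers pay Pb = 176 − 52 = 124; x' = -258 + 4.5·176 = 534.
ΔCS = ½(462 + 534)(160 − 124) = 17928; ΔPS = ½(462 + 534)(176 − 160) = 7968.
Government spending = 52 × 534 = 27768.
DWL = ½ × 52 × (534 − 462) = 1872; fraction = 1872 / 27768 = 6/89.

DWL / government spending = 6/89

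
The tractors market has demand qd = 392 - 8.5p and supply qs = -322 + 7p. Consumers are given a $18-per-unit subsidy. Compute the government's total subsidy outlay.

Government cost = 38808/31

Pre-subsidy: 392 - 8.5p = -322 + 7p gives p* = 1428/31, q* = 14/31.
With the rebate, buyers effectively pay pb = ps − 18, where ps is the price sellers receive.
Demand in terms of ps becomes qd = 392 − 8.5(ps − 18) = 545 - 8.5ps. Setting this equal to supply: 545 - 8.5ps = -322 + 7ps, so ps = 1734/31.
Buyers pay pb = 1734/31 − 18 = 1176/31; q' = -322 + 7·(1734/31) = 2156/31.
Government outlay = subsidy × quantity = 18 × 2156/31 = 38808/31.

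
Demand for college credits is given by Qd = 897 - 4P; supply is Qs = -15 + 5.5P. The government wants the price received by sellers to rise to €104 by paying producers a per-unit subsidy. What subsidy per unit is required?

At a seller price of 104, quantity supplied is -15 + 5.5·104 = 557.
Buyers absorb 557 only when they pay Pb with 897 − 4·Pb = 557, i.e. Pb = 85.
s = Ps − Pb = 104 − 85 = 19.

Required subsidy s = €19 per unit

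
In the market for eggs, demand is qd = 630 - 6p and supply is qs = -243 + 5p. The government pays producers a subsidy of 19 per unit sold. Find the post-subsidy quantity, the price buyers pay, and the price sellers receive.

Pre-subsidy: 630 - 6p = -243 + 5p gives p* = 873/11, q* = 1692/11.
With the subsidy, sellers receive ps = pb + 19 for each unit, where pb is the price buyers pay.
Supply in terms of pb becomes qs = -243 + 5(pb + 19) = -148 + 5pb. Setting this equal to demand: 630 - 6pb = -148 + 5pb, so pb = 778/11.
Sellers receive ps = 778/11 + 19 = 987/11; q' = 630 − 6·(778/11) = 2262/11.

q' = 2262/11; buyers pay 778/11; sellers receive 987/11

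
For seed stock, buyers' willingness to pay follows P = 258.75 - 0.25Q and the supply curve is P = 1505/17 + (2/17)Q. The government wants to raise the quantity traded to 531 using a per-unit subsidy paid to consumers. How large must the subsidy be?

At Q = 531, from the demand curve buyers pay Pb = 258.75 − 0.25·531 = 126; from the supply curve sellers need Ps = 1505/17 + (2/17)·531 = 151.
The subsidy must fill the gap: s = Ps − Pb = 151 − 126 = 25.

Required subsidy s = 25 per unit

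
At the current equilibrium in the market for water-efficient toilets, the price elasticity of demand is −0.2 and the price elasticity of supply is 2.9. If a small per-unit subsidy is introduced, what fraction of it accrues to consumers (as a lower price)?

For a small subsidy around the equilibrium, the benefit split depends on the relative slopes, which at a point are proportional to the elasticities.
Buyer share = εs/(εs + |εd|) = 2.9/(2.9 + 0.2) = 29/31; seller share = |εd|/(εs + |εd|) = 2/31.

Consumer share = 29/31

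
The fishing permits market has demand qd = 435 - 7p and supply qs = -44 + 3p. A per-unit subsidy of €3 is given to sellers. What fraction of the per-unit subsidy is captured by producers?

Producer share = 0.7

Pre-subsidy: 435 - 7p = -44 + 3p gives p* = 47.9, q* = 99.7.
With the subsidy, sellers receive ps = pb + 3 for each unit, where pb is the price buyers pay.
Supply in terms of pb becomes qs = -44 + 3(pb + 3) = -35 + 3pb. Setting this equal to demand: 435 - 7pb = -35 + 3pb, so pb = 47.
Sellers receive ps = 47 + 3 = 50; q' = 435 − 7·47 = 106.
Buyers' price falls by p* − pb = 47.9 − 47 = 0.9; sellers' price rises by ps − p* = 50 − 47.9 = 2.1.
So producers capture 2.1/3 = 0.7 of each unit of subsidy.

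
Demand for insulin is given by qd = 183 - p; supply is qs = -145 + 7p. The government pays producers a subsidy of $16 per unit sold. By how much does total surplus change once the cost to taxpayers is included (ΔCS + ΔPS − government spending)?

Pre-subsidy: 183 - p = -145 + 7p gives p* = 41, q* = 142.
With the subsidy, sellers receive ps = pb + 16 for each unit, where pb is the price buyers pay.
Supply in terms of pb becomes qs = -145 + 7(pb + 16) = -33 + 7pb. Setting this equal to demand: 183 - pb = -33 + 7pb, so pb = 27.
Sellers receive ps = 27 + 16 = 43; q' = 183 − 1·27 = 156.
ΔCS = ½(142 + 156)(41 − 27) = 2086; ΔPS = ½(142 + 156)(43 − 41) = 298.
Government spending = 16 × 156 = 2496.
Net change = 2086 + 298 − 2496 = -112. The loss equals the DWL triangle ½·16·14.

Net change in total surplus = -$112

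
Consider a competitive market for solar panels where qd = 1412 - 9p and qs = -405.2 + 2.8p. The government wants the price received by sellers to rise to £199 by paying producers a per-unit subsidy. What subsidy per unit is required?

Required subsidy s = £59 per unit

At a seller price of 199, quantity supplied is -405.2 + 2.8·199 = 152.
Buyers absorb 152 only when they pay pb with 1412 − 9·pb = 152, i.e. pb = 140.
s = ps − pb = 199 − 140 = 59.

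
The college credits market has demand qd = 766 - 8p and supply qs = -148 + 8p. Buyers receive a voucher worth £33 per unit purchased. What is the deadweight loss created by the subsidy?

Deadweight loss = £2178

Pre-subsidy: 766 - 8p = -148 + 8p gives p* = 57.125, q* = 309.
With the rebate, buyers effectively pay pb = ps − 33, where ps is the price sellers receive.
Demand in terms of ps becomes qd = 766 − 8(ps − 33) = 1030 - 8ps. Setting this equal to supply: 1030 - 8ps = -148 + 8ps, so ps = 73.625.
Buyers pay pb = 73.625 − 33 = 40.625; q' = -148 + 8·73.625 = 441.
The subsidy expands output by 441 − 309 = 132 past the efficient level; on those units the gap between marginal cost and willingness to pay runs from 0 up to 33.
DWL = ½ × 33 × 132 = 2178.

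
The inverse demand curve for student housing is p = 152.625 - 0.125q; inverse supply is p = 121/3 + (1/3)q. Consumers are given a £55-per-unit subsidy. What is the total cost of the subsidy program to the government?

Government cost = £20075

Pre-subsidy: 152.625 - 0.125q = 121/3 + (1/3)q gives q* = 245 and p* = 122.
With the rebate, buyers effectively pay pb = ps − 55, where ps is the price sellers receive.
On the curves, pb = 152.625 - 0.125q and ps = 121/3 + (1/3)q; the wedge ps − pb = 55 gives 121/3 + (1/3)q − (152.625 - 0.125q) = 55, so q' = 365.
Then pb = 152.625 − 0.125·365 = 107 and ps = 121/3 + (1/3)·365 = 162.
Government outlay = subsidy × quantity = 55 × 365 = 20075.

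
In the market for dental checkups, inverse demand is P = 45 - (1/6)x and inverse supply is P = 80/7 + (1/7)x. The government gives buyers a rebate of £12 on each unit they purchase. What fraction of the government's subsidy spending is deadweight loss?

DWL / government spending = 42/319

Pre-subsidy: 45 - (1/6)x = 80/7 + (1/7)x gives x* = 1410/13 and P* = 350/13.
With the rebate, buyers effectively pay Pb = Ps − 12, where Ps is the price sellers receive.
On the curves, Pb = 45 - (1/6)x and Ps = 80/7 + (1/7)x; the wedge Ps − Pb = 12 gives 80/7 + (1/7)x − (45 - (1/6)x) = 12, so x' = 1914/13.
Then Pb = 45 − (1/6)·(1914/13) = 266/13 and Ps = 80/7 + (1/7)·(1914/13) = 422/13.
ΔCS = ½(1410/13 + 1914/13)(350/13 − 266/13) = 139608/169; ΔPS = ½(1410/13 + 1914/13)(422/13 − 350/13) = 119664/169.
Government spending = 12 × 1914/13 = 22968/13.
DWL = ½ × 12 × (1914/13 − 1410/13) = 3024/13; fraction = (3024/13) / (22968/13) = 42/319.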